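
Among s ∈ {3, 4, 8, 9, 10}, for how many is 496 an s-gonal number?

1

s = 3: P(3, 31) = 496. ✓
s = 4: P(4, 22) = 484 and P(4, 23) = 529; 496 is not s-gonal.
s = 8: P(8, 13) = 481 and P(8, 14) = 560; 496 is not s-gonal.
s = 9: P(9, 12) = 474 and P(9, 13) = 559; 496 is not s-gonal.
s = 10: P(10, 11) = 451 and P(10, 12) = 540; 496 is not s-gonal.
Hits: s ∈ {3} → 1.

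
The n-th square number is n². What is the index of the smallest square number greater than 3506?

Solve n² > 3506 for integer n.
The largest n with value ≤ 3506 is 59 (since 3481 ≤ 3506 < 3600), so the first above is n = 60, value 3600.

60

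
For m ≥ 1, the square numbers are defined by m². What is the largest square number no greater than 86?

Solve n² ≤ 86 for integer n.
n = 9 gives 81 ≤ 86, while n = 10 gives 100 > 86; so the answer is 81.

81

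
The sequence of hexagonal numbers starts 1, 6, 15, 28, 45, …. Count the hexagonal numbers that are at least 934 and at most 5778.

The n-th hexagonal number is n(2n−1).
Smallest index with value ≥ 934: n = 22 (giving 946).
Largest index with value ≤ 5778: n = 54 (giving 5778).
Indices 22 through 54: 33 terms.

33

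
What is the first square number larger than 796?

Solve n² > 796 for integer n.
The largest n with value ≤ 796 is 28 (since 784 ≤ 796 < 841), so the first above is n = 29, value 841.

841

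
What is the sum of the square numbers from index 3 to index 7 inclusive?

Σ_{i=3}^{7} i² = 140 − 5 = 135.

135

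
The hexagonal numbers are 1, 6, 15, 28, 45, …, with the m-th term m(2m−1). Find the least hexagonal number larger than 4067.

4186

Solve n(2n−1) > 4067 for integer n.
The largest n with value ≤ 4067 is 45 (since 4005 ≤ 4067 < 4186), so the first above is n = 46, value 4186.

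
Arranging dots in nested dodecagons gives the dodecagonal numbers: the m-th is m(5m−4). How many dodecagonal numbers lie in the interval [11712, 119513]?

107

The n-th dodecagonal number is n(5n−4).
Smallest index with value ≥ 11712: n = 49 (giving 11809).
Largest index with value ≤ 119513: n = 155 (giving 119505).
Indices 49 through 155: 107 terms.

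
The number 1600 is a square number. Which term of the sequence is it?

40

We need n² = 1600, so n = √1600 = 40.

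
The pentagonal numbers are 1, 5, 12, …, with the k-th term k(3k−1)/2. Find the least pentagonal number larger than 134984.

135751

Solve n(3n−1)/2 > 134984 for integer n.
The largest n with value ≤ 134984 is 300 (since 134850 ≤ 134984 < 135751), so the first above is n = 301, value 135751.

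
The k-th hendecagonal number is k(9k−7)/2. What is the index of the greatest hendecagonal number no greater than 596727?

Solve n(9n−7)/2 ≤ 596727 for integer n.
n = 364 gives 594958 ≤ 596727, while n = 365 gives 598235 > 596727; so the answer is index 364.

364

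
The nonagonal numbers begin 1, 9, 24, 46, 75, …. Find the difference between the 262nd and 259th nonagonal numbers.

262·(7·262 − 5)/2 = 239599 and 259·(7·259 − 5)/2 = 234136.
Difference: 239599 − 234136 = 5463.

5463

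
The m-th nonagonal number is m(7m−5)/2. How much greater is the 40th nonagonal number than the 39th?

Consecutive nonagonal numbers differ by 7n − 6: here 7·40 − 6 = 274.

274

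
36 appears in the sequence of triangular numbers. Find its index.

8

Set n(n+1)/2 = 36, giving n² + n − 72 = 0.
The discriminant is 1 + 8·36 = 289, and √289 = 17.
So n = (-1 + 17) / 2 = 16/2 = 8.
Check: 8·9/2 = 36. ✓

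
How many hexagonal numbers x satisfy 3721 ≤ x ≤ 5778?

11

The n-th hexagonal number is n(2n−1).
Smallest index with value ≥ 3721: n = 44 (giving 3828).
Largest index with value ≤ 5778: n = 54 (giving 5778).
Indices 44 through 54: 11 terms.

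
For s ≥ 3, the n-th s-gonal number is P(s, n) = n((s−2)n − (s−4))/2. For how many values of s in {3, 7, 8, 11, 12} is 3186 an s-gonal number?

2

s = 3: P(3, 79) = 3160 and P(3, 80) = 3240; 3186 is not s-gonal.
s = 7: P(7, 36) = 3186. ✓
s = 8: P(8, 32) = 3008 and P(8, 33) = 3201; 3186 is not s-gonal.
s = 11: P(11, 27) = 3186. ✓
s = 12: P(12, 25) = 3025 and P(12, 26) = 3276; 3186 is not s-gonal.
Hits: s ∈ {7, 11} → 2.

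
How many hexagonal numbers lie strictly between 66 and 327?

7

The n-th hexagonal number is n(2n−1).
Smallest index with value > 66: n = 7 (giving 91).
Largest index with value < 327: n = 13 (giving 325).
Indices 7 through 13: 7 terms.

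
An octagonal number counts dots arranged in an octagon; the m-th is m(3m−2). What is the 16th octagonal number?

736

16·(3·16 − 2) = 16·46 = 736.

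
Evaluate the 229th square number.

52441

The 229th square number is n² with n = 229.
229² = 52441.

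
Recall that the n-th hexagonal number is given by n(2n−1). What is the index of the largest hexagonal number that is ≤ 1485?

Solve n(2n−1) ≤ 1485 for integer n.
n = 27 gives 1431 ≤ 1485, while n = 28 gives 1540 > 1485; so the answer is index 27.

27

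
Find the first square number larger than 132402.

132496

Solve n² > 132402 for integer n.
The largest n with value ≤ 132402 is 363 (since 131769 ≤ 132402 < 132496), so the first above is n = 364, value 132496.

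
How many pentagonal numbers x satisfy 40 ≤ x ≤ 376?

11

The n-th pentagonal number is n(3n−1)/2.
Smallest index with value ≥ 40: n = 6 (giving 51).
Largest index with value ≤ 376: n = 16 (giving 376).
Indices 6 through 16: 11 terms.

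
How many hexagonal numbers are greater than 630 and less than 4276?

28

The n-th hexagonal number is n(2n−1).
Smallest index with value > 630: n = 19 (giving 703).
Largest index with value < 4276: n = 46 (giving 4186).
Indices 19 through 46: 28 terms.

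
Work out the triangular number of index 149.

The 149th triangular number is n(n+1)/2 with n = 149.
149·150/2 = 22350/2 = 11175.

11175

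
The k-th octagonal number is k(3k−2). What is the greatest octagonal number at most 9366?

9296

Solve n(3n−2) ≤ 9366 for integer n.
n = 56 gives 9296 ≤ 9366, while n = 57 gives 9633 > 9366; so the answer is 9296.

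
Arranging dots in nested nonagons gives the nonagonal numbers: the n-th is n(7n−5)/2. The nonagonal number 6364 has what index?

Set n(7n−5)/2 = 6364, giving 7n² − 5n − 12728 = 0.
The discriminant is 25 + 56·6364 = 356409, and √356409 = 597.
So n = (5 + 597) / 14 = 602/14 = 43.
Check: 43·(7·43 − 5)/2 = 6364. ✓

43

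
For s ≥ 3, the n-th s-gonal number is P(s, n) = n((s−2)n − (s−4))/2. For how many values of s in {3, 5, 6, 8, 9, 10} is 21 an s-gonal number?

s = 3: P(3, 6) = 21. ✓
s = 5: P(5, 3) = 12 and P(5, 4) = 22; 21 is not s-gonal.
s = 6: P(6, 3) = 15 and P(6, 4) = 28; 21 is not s-gonal.
s = 8: P(8, 3) = 21. ✓
s = 9: P(9, 2) = 9 and P(9, 3) = 24; 21 is not s-gonal.
s = 10: P(10, 2) = 10 and P(10, 3) = 27; 21 is not s-gonal.
Hits: s ∈ {3, 8} → 2.

2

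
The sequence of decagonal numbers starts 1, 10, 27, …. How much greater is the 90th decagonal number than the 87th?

2115

90·(4·90 − 3) = 32130 and 87·(4·87 − 3) = 30015.
Difference: 32130 − 30015 = 2115.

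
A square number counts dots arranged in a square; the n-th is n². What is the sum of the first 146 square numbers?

1048061

Σ_{i=1}^{146} i² = 146·147·293/6 = 1048061.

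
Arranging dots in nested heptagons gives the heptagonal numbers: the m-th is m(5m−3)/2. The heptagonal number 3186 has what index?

36

Set n(5n−3)/2 = 3186, giving 5n² − 3n − 6372 = 0.
The discriminant is 9 + 40·3186 = 127449, and √127449 = 357.
So n = (3 + 357) / 10 = 360/10 = 36.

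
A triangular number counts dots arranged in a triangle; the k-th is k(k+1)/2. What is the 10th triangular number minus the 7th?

27

10·11/2 = 55 and 7·8/2 = 28.
Difference: 55 − 28 = 27.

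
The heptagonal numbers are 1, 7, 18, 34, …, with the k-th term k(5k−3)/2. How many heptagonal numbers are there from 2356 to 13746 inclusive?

The n-th heptagonal number is n(5n−3)/2.
Smallest index with value ≥ 2356: n = 31 (giving 2356).
Largest index with value ≤ 13746: n = 74 (giving 13579).
Indices 31 through 74: 44 terms.

44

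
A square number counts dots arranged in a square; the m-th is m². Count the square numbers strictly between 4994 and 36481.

The n-th square number is n².
Smallest index with value > 4994: n = 71 (giving 5041).
Largest index with value < 36481: n = 190 (giving 36100).
Indices 71 through 190: 120 terms.

120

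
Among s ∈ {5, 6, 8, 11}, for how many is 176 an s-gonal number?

2

s = 5: P(5, 11) = 176. ✓
s = 6: P(6, 9) = 153 and P(6, 10) = 190; 176 is not s-gonal.
s = 8: P(8, 8) = 176. ✓
s = 11: P(11, 6) = 141 and P(11, 7) = 196; 176 is not s-gonal.
Hits: s ∈ {5, 8} → 2.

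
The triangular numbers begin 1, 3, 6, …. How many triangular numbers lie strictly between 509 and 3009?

The n-th triangular number is n(n+1)/2.
Smallest index with value > 509: n = 32 (giving 528).
Largest index with value < 3009: n = 77 (giving 3003).
Indices 32 through 77: 46 terms.

46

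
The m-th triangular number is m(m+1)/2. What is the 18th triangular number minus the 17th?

18

Consecutive triangular numbers differ by n: T_{18} − T_{17} = 18.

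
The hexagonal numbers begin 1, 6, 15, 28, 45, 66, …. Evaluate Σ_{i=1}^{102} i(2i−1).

712657

Σ i(2i−1) = 2Σi² − Σi over i = 1..102.
Σi = 5253 and Σi² = 358955.
2·358955 − 1·5253 = 712657.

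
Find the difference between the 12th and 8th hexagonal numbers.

156

12·(2·12 − 1) = 276 and 8·(2·8 − 1) = 120.
Difference: 276 − 120 = 156.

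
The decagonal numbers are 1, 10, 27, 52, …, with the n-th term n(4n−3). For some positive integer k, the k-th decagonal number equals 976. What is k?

Set n(4n−3) = 976, giving 4n² − 3n − 976 = 0.
The discriminant is 9 + 16·976 = 15625, and √15625 = 125.
So n = (3 + 125) / 8 = 128/8 = 16.

16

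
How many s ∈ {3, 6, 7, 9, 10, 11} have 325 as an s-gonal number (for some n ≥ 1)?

3

s = 3: P(3, 25) = 325. ✓
s = 6: P(6, 13) = 325. ✓
s = 7: P(7, 11) = 286 and P(7, 12) = 342; 325 is not s-gonal.
s = 9: P(9, 10) = 325. ✓
s = 10: P(10, 9) = 297 and P(10, 10) = 370; 325 is not s-gonal.
s = 11: P(11, 8) = 260 and P(11, 9) = 333; 325 is not s-gonal.
Hits: s ∈ {3, 6, 9} → 3.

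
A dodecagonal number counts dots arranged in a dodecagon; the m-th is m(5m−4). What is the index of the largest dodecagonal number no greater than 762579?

390

Solve n(5n−4) ≤ 762579 for integer n.
n = 390 gives 758940 ≤ 762579, while n = 391 gives 762841 > 762579; so the answer is index 390.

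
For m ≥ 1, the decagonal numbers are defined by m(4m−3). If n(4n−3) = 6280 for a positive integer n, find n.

40

Set n(4n−3) = 6280, giving 4n² − 3n − 6280 = 0.
The discriminant is 9 + 16·6280 = 100489, and √100489 = 317.
So n = (3 + 317) / 8 = 320/8 = 40.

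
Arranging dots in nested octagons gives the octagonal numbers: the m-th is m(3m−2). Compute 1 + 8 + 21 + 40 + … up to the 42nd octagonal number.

74949

Σ i(3i−2) = 3Σi² − 2Σi over i = 1..42.
Σi = 903 and Σi² = 25585.
3·25585 − 2·903 = 74949.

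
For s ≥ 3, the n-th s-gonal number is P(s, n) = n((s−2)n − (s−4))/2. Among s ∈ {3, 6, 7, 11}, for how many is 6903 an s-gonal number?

s = 3: P(3, 117) = 6903. ✓
s = 6: P(6, 59) = 6903. ✓
s = 7: P(7, 52) = 6682 and P(7, 53) = 6943; 6903 is not s-gonal.
s = 11: P(11, 39) = 6708 and P(11, 40) = 7060; 6903 is not s-gonal.
Hits: s ∈ {3, 6} → 2.

2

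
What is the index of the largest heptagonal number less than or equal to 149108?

Solve n(5n−3)/2 ≤ 149108 for integer n.
n = 244 gives 148474 ≤ 149108, while n = 245 gives 149695 > 149108; so the answer is index 244.

244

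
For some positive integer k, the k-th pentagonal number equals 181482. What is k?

348

Set n(3n−1)/2 = 181482, giving 3n² − n − 362964 = 0.
So n = (1 + 2087) / 6 = 2088/6 = 348.
Check: 348·(3·348 − 1)/2 = 181482. ✓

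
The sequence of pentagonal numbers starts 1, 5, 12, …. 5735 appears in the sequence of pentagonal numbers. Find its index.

62

Set n(3n−1)/2 = 5735, giving 3n² − n − 11470 = 0.
So n = (1 + 371) / 6 = 372/6 = 62.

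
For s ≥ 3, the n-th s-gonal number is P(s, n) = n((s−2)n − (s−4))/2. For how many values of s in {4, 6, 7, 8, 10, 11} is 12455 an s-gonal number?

1

s = 4: P(4, 111) = 12321 and P(4, 112) = 12544; 12455 is not s-gonal.
s = 6: P(6, 79) = 12403 and P(6, 80) = 12720; 12455 is not s-gonal.
s = 7: P(7, 70) = 12145 and P(7, 71) = 12496; 12455 is not s-gonal.
s = 8: P(8, 64) = 12160 and P(8, 65) = 12545; 12455 is not s-gonal.
s = 10: P(10, 56) = 12376 and P(10, 57) = 12825; 12455 is not s-gonal.
s = 11: P(11, 53) = 12455. ✓
Hits: s ∈ {11} → 1.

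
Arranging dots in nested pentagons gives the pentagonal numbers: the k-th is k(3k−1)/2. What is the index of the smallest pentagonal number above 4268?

Solve n(3n−1)/2 > 4268 for integer n.
The largest n with value ≤ 4268 is 53 (since 4187 ≤ 4268 < 4347), so the first above is n = 54, value 4347.

54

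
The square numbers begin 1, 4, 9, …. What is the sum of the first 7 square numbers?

140

Σ_{i=1}^{7} i² = 7·8·15/6 = 140.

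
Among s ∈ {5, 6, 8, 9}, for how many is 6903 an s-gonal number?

s = 5: P(5, 68) = 6902 and P(5, 69) = 7107; 6903 is not s-gonal.
s = 6: P(6, 59) = 6903. ✓
s = 8: P(8, 48) = 6816 and P(8, 49) = 7105; 6903 is not s-gonal.
s = 9: P(9, 44) = 6666 and P(9, 45) = 6975; 6903 is not s-gonal.
Hits: s ∈ {6} → 1.

1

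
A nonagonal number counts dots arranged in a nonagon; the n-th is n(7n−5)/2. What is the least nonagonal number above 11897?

Solve n(7n−5)/2 > 11897 for integer n.
The largest n with value ≤ 11897 is 58 (since 11629 ≤ 11897 < 12036), so the first above is n = 59, value 12036.

12036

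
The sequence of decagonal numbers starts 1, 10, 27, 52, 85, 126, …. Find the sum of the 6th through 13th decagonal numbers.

2828

Σ i(4i−3) = 4Σi² − 3Σi over i = 6..13.
Σi = 91 − 15 = 76 and Σi² = 819 − 55 = 764.
4·764 − 3·76 = 2828.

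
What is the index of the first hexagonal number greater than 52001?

162

Solve n(2n−1) > 52001 for integer n.
The largest n with value ≤ 52001 is 161 (since 51681 ≤ 52001 < 52326), so the first above is n = 162, value 52326.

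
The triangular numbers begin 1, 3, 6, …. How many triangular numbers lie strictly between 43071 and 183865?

The n-th triangular number is n(n+1)/2.
Smallest index with value > 43071: n = 294 (giving 43365).
Largest index with value < 183865: n = 605 (giving 183315).
Indices 294 through 605: 312 terms.

312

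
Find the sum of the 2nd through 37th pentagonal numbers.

Σ i(3i−1)/2 = (3Σi² − Σi) / 2 over i = 2..37.
Σi = 703 − 1 = 702 and Σi² = 17575 − 1 = 17574.
(3·17574 − 1·702) / 2 = 52020/2 = 26010.

26010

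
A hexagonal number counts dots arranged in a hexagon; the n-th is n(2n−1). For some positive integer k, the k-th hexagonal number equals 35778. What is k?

134

Set n(2n−1) = 35778, giving 2n² − n − 35778 = 0.
The discriminant is 1 + 8·35778 = 286225, and √286225 = 535.
So n = (1 + 535) / 4 = 536/4 = 134.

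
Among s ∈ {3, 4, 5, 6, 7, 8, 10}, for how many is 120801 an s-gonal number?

s = 3: P(3, 491) = 120786 and P(3, 492) = 121278; 120801 is not s-gonal.
s = 4: P(4, 347) = 120409 and P(4, 348) = 121104; 120801 is not s-gonal.
s = 5: P(5, 283) = 119992 and P(5, 284) = 120842; 120801 is not s-gonal.
s = 6: P(6, 246) = 120786 and P(6, 247) = 121771; 120801 is not s-gonal.
s = 7: P(7, 220) = 120670 and P(7, 221) = 121771; 120801 is not s-gonal.
s = 8: P(8, 201) = 120801. ✓
s = 10: P(10, 174) = 120582 and P(10, 175) = 121975; 120801 is not s-gonal.
Hits: s ∈ {8} → 1.

1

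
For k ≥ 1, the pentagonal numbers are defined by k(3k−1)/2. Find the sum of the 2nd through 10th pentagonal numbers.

549

Σ i(3i−1)/2 = (3Σi² − Σi) / 2 over i = 2..10.
Σi = 55 − 1 = 54 and Σi² = 385 − 1 = 384.
(3·384 − 1·54) / 2 = 1098/2 = 549.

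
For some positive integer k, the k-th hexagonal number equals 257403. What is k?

Set n(2n−1) = 257403, giving 2n² − n − 257403 = 0.
So n = (1 + 1435) / 4 = 1436/4 = 359.

359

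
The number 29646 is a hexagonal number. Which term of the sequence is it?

Set n(2n−1) = 29646, giving 2n² − n − 29646 = 0.
The discriminant is 1 + 8·29646 = 237169, and √237169 = 487.
So n = (1 + 487) / 4 = 488/4 = 122.
Check: 122·(2·122 − 1) = 29646. ✓

122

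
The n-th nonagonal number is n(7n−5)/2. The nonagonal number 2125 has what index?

25

Set n(7n−5)/2 = 2125, giving 7n² − 5n − 4250 = 0.
The discriminant is 25 + 56·2125 = 119025, and √119025 = 345.
So n = (5 + 345) / 14 = 350/14 = 25.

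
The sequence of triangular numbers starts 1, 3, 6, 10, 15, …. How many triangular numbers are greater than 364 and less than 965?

The n-th triangular number is n(n+1)/2.
Smallest index with value > 364: n = 27 (giving 378).
Largest index with value < 965: n = 43 (giving 946).
Indices 27 through 43: 17 terms.

17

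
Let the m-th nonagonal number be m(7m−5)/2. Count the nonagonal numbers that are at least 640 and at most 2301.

The n-th nonagonal number is n(7n−5)/2.
Smallest index with value ≥ 640: n = 14 (giving 651).
Largest index with value ≤ 2301: n = 26 (giving 2301).
Indices 14 through 26: 13 terms.

13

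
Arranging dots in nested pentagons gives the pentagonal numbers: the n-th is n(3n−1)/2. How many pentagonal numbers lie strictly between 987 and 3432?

The n-th pentagonal number is n(3n−1)/2.
Smallest index with value > 987: n = 26 (giving 1001).
Largest index with value < 3432: n = 47 (giving 3290).
Indices 26 through 47: 22 terms.

22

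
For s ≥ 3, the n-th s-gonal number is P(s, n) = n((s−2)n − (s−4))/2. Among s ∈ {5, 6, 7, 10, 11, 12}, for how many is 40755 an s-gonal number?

2

s = 5: P(5, 165) = 40755. ✓
s = 6: P(6, 143) = 40755. ✓
s = 7: P(7, 127) = 40132 and P(7, 128) = 40768; 40755 is not s-gonal.
s = 10: P(10, 101) = 40501 and P(10, 102) = 41310; 40755 is not s-gonal.
s = 11: P(11, 95) = 40280 and P(11, 96) = 41136; 40755 is not s-gonal.
s = 12: P(12, 90) = 40140 and P(12, 91) = 41041; 40755 is not s-gonal.
Hits: s ∈ {5, 6} → 2.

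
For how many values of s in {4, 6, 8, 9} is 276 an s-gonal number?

s = 4: P(4, 16) = 256 and P(4, 17) = 289; 276 is not s-gonal.
s = 6: P(6, 12) = 276. ✓
s = 8: P(8, 9) = 225 and P(8, 10) = 280; 276 is not s-gonal.
s = 9: P(9, 9) = 261 and P(9, 10) = 325; 276 is not s-gonal.
Hits: s ∈ {6} → 1.

1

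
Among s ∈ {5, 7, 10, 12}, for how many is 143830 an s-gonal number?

s = 5: P(5, 309) = 143067 and P(5, 310) = 143995; 143830 is not s-gonal.
s = 7: P(7, 240) = 143640 and P(7, 241) = 144841; 143830 is not s-gonal.
s = 10: P(10, 190) = 143830. ✓
s = 12: P(12, 170) = 143820 and P(12, 171) = 145521; 143830 is not s-gonal.
Hits: s ∈ {10} → 1.

1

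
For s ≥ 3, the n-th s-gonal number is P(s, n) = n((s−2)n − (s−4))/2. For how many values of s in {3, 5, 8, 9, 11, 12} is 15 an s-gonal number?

s = 3: P(3, 5) = 15. ✓
s = 5: P(5, 3) = 12 and P(5, 4) = 22; 15 is not s-gonal.
s = 8: P(8, 2) = 8 and P(8, 3) = 21; 15 is not s-gonal.
s = 9: P(9, 2) = 9 and P(9, 3) = 24; 15 is not s-gonal.
s = 11: P(11, 2) = 11 and P(11, 3) = 30; 15 is not s-gonal.
s = 12: P(12, 2) = 12 and P(12, 3) = 33; 15 is not s-gonal.
Hits: s ∈ {3} → 1.

1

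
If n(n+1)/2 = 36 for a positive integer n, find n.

Set n(n+1)/2 = 36, giving n² + n − 72 = 0.
The discriminant is 1 + 8·36 = 289, and √289 = 17.
So n = (-1 + 17) / 2 = 16/2 = 8.

8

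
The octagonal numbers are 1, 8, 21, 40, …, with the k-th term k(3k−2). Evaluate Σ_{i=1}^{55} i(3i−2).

167860

Σ i(3i−2) = 3Σi² − 2Σi over i = 1..55.
Σi = 1540 and Σi² = 56980.
3·56980 − 2·1540 = 167860.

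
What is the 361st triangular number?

65341

The 361st triangular number is n(n+1)/2 with n = 361.
361·362/2 = 130682/2 = 65341.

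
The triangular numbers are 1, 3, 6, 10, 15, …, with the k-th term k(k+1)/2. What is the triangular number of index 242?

29403

The 242nd triangular number is n(n+1)/2 with n = 242.
242·243/2 = 58806/2 = 29403.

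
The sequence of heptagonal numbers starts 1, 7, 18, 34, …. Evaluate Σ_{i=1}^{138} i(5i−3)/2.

Σ i(5i−3)/2 = (5Σi² − 3Σi) / 2 over i = 1..138.
Σi = 9591 and Σi² = 885569.
(5·885569 − 3·9591) / 2 = 4399072/2 = 2199536.

2199536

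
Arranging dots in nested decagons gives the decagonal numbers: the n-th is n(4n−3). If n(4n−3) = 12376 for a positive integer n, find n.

56

Set n(4n−3) = 12376, giving 4n² − 3n − 12376 = 0.
The discriminant is 9 + 16·12376 = 198025, and √198025 = 445.
So n = (3 + 445) / 8 = 448/8 = 56.
Check: 56·(4·56 − 3) = 12376. ✓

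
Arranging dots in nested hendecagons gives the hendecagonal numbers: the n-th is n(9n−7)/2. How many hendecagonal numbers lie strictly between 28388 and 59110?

35

The n-th hendecagonal number is n(9n−7)/2.
Smallest index with value > 28388: n = 80 (giving 28520).
Largest index with value < 59110: n = 114 (giving 58083).
Indices 80 through 114: 35 terms.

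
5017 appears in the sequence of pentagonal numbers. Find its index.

58

Set n(3n−1)/2 = 5017, giving 3n² − n − 10034 = 0.
So n = (1 + 347) / 6 = 348/6 = 58.
Check: 58·(3·58 − 1)/2 = 5017. ✓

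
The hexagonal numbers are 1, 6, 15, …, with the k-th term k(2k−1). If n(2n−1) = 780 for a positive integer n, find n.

20

Set n(2n−1) = 780, giving 2n² − n − 780 = 0.
So n = (1 + 79) / 4 = 80/4 = 20.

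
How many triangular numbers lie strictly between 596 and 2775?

39

The n-th triangular number is n(n+1)/2.
Smallest index with value > 596: n = 35 (giving 630).
Largest index with value < 2775: n = 73 (giving 2701).
Indices 35 through 73: 39 terms.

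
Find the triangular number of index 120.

7260

The 120th triangular number is n(n+1)/2 with n = 120.
120·121/2 = 14520/2 = 7260.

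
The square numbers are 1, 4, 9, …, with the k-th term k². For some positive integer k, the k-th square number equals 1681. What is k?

We need n² = 1681, so n = √1681 = 41.
Check: 41² = 1681. ✓

41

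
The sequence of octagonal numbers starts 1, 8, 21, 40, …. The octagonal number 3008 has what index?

32

Set n(3n−2) = 3008, giving 3n² − 2n − 3008 = 0.
So n = (2 + 190) / 6 = 192/6 = 32.
Check: 32·(3·32 − 2) = 3008. ✓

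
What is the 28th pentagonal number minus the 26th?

28·(3·28 − 1)/2 = 1162 and 26·(3·26 − 1)/2 = 1001.
Difference: 1162 − 1001 = 161.

161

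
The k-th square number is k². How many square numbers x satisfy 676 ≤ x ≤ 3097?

The n-th square number is n².
Smallest index with value ≥ 676: n = 26 (giving 676).
Largest index with value ≤ 3097: n = 55 (giving 3025).
Indices 26 through 55: 30 terms.

30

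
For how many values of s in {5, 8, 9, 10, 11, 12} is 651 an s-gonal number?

2

s = 5: P(5, 21) = 651. ✓
s = 8: P(8, 15) = 645 and P(8, 16) = 736; 651 is not s-gonal.
s = 9: P(9, 14) = 651. ✓
s = 10: P(10, 13) = 637 and P(10, 14) = 742; 651 is not s-gonal.
s = 11: P(11, 12) = 606 and P(11, 13) = 715; 651 is not s-gonal.
s = 12: P(12, 11) = 561 and P(12, 12) = 672; 651 is not s-gonal.
Hits: s ∈ {5, 9} → 2.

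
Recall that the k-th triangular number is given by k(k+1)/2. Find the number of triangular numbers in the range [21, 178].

13

The n-th triangular number is n(n+1)/2.
Smallest index with value ≥ 21: n = 6 (giving 21).
Largest index with value ≤ 178: n = 18 (giving 171).
Indices 6 through 18: 13 terms.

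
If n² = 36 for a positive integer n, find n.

We need n² = 36, so n = √36 = 6.
Check: 6² = 36. ✓

6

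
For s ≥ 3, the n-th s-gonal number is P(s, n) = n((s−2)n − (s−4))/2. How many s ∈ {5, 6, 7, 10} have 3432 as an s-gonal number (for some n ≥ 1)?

1

s = 5: P(5, 48) = 3432. ✓
s = 6: P(6, 41) = 3321 and P(6, 42) = 3486; 3432 is not s-gonal.
s = 7: P(7, 37) = 3367 and P(7, 38) = 3553; 3432 is not s-gonal.
s = 10: P(10, 29) = 3277 and P(10, 30) = 3510; 3432 is not s-gonal.
Hits: s ∈ {5} → 1.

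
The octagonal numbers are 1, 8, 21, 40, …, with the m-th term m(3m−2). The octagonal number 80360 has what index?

164

Set n(3n−2) = 80360, giving 3n² − 2n − 80360 = 0.
So n = (2 + 982) / 6 = 984/6 = 164.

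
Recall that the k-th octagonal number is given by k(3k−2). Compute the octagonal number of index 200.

119600

The 200th octagonal number is n(3n−2) with n = 200.
200·(3·200 − 2) = 200·598 = 119600.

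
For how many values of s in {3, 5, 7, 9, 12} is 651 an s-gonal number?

2

s = 3: P(3, 35) = 630 and P(3, 36) = 666; 651 is not s-gonal.
s = 5: P(5, 21) = 651. ✓
s = 7: P(7, 16) = 616 and P(7, 17) = 697; 651 is not s-gonal.
s = 9: P(9, 14) = 651. ✓
s = 12: P(12, 11) = 561 and P(12, 12) = 672; 651 is not s-gonal.
Hits: s ∈ {5, 9} → 2.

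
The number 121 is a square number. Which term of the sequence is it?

We need n² = 121, so n = √121 = 11.

11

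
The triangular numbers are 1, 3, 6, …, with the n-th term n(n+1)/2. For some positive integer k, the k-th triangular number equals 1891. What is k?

61

Set n(n+1)/2 = 1891, giving n² + n − 3782 = 0.
The discriminant is 1 + 8·1891 = 15129, and √15129 = 123.
So n = (-1 + 123) / 2 = 122/2 = 61.
Check: 61·62/2 = 1891. ✓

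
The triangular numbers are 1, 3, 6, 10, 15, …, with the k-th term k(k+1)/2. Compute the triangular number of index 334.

55945

334·335/2 = 111890/2 = 55945.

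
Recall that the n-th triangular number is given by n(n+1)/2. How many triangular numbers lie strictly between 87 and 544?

The n-th triangular number is n(n+1)/2.
Smallest index with value > 87: n = 13 (giving 91).
Largest index with value < 544: n = 32 (giving 528).
Indices 13 through 32: 20 terms.

20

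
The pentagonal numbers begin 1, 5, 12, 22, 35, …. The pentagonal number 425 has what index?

17

Set n(3n−1)/2 = 425, giving 3n² − n − 850 = 0.
The discriminant is 1 + 24·425 = 10201, and √10201 = 101.
So n = (1 + 101) / 6 = 102/6 = 17.
Check: 17·(3·17 − 1)/2 = 425. ✓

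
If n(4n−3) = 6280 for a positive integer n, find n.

40

Set n(4n−3) = 6280, giving 4n² − 3n − 6280 = 0.
The discriminant is 9 + 16·6280 = 100489, and √100489 = 317.
So n = (3 + 317) / 8 = 320/8 = 40.
Check: 40·(4·40 − 3) = 6280. ✓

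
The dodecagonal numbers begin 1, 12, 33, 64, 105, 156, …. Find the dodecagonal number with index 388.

The 388th dodecagonal number is n(5n−4) with n = 388.
388·(5·388 − 4) = 388·1936 = 751168.

751168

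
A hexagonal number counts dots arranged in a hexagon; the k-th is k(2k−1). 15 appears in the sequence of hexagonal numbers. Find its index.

3

Set n(2n−1) = 15, giving 2n² − n − 15 = 0.
The discriminant is 1 + 8·15 = 121, and √121 = 11.
So n = (1 + 11) / 4 = 12/4 = 3.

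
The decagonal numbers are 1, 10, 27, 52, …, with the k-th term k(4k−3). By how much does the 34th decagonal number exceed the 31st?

34·(4·34 − 3) = 4522 and 31·(4·31 − 3) = 3751.
Difference: 4522 − 3751 = 771.

771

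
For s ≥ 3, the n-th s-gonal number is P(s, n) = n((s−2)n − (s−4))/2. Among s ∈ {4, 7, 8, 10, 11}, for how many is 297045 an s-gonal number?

s = 4: P(4, 545) = 297025 and P(4, 546) = 298116; 297045 is not s-gonal.
s = 7: P(7, 345) = 297045. ✓
s = 8: P(8, 315) = 297045. ✓
s = 10: P(10, 272) = 295120 and P(10, 273) = 297297; 297045 is not s-gonal.
s = 11: P(11, 257) = 296321 and P(11, 258) = 298635; 297045 is not s-gonal.
Hits: s ∈ {7, 8} → 2.

2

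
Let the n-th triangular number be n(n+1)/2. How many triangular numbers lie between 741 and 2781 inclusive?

37

The n-th triangular number is n(n+1)/2.
Smallest index with value ≥ 741: n = 38 (giving 741).
Largest index with value ≤ 2781: n = 74 (giving 2775).
Indices 38 through 74: 37 terms.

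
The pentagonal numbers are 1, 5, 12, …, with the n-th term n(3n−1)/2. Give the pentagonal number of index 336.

The 336th pentagonal number is n(3n−1)/2 with n = 336.
336·(3·336 − 1)/2 = 336·1007/2 = 169176.

169176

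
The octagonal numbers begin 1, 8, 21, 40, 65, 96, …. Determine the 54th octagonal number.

8640

The 54th octagonal number is n(3n−2) with n = 54.
54·(3·54 − 2) = 54·160 = 8640.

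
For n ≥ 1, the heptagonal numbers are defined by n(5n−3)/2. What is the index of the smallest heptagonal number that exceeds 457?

Solve n(5n−3)/2 > 457 for integer n.
The largest n with value ≤ 457 is 13 (since 403 ≤ 457 < 469), so the first above is n = 14, value 469.

14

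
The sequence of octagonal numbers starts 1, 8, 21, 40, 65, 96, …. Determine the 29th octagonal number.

2465

29·(3·29 − 2) = 29·85 = 2465.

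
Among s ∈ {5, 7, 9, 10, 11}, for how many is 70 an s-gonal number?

1

s = 5: P(5, 7) = 70. ✓
s = 7: P(7, 5) = 55 and P(7, 6) = 81; 70 is not s-gonal.
s = 9: P(9, 4) = 46 and P(9, 5) = 75; 70 is not s-gonal.
s = 10: P(10, 4) = 52 and P(10, 5) = 85; 70 is not s-gonal.
s = 11: P(11, 4) = 58 and P(11, 5) = 95; 70 is not s-gonal.
Hits: s ∈ {5} → 1.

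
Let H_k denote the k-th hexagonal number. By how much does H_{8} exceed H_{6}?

54

8·(2·8 − 1) = 120 and 6·(2·6 − 1) = 66.
Difference: 120 − 66 = 54.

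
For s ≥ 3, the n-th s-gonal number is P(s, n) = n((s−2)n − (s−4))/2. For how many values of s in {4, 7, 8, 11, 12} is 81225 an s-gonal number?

1

s = 4: P(4, 285) = 81225. ✓
s = 7: P(7, 180) = 80730 and P(7, 181) = 81631; 81225 is not s-gonal.
s = 8: P(8, 164) = 80360 and P(8, 165) = 81345; 81225 is not s-gonal.
s = 11: P(11, 134) = 80333 and P(11, 135) = 81540; 81225 is not s-gonal.
s = 12: P(12, 127) = 80137 and P(12, 128) = 81408; 81225 is not s-gonal.
Hits: s ∈ {4} → 1.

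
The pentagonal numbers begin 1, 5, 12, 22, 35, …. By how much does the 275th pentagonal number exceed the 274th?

823

Consecutive pentagonal numbers differ by 3n − 2: here 3·275 − 2 = 823.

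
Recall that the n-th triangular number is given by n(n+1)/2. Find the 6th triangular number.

6·7/2 = 42/2 = 21.

21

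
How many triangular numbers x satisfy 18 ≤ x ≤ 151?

The n-th triangular number is n(n+1)/2.
Smallest index with value ≥ 18: n = 6 (giving 21).
Largest index with value ≤ 151: n = 16 (giving 136).
Indices 6 through 16: 11 terms.

11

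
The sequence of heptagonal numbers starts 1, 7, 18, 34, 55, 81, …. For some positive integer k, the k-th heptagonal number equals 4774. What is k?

Set n(5n−3)/2 = 4774, giving 5n² − 3n − 9548 = 0.
The discriminant is 9 + 40·4774 = 190969, and √190969 = 437.
So n = (3 + 437) / 10 = 440/10 = 44.

44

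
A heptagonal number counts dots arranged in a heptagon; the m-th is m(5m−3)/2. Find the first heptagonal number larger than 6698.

Solve n(5n−3)/2 > 6698 for integer n.
The largest n with value ≤ 6698 is 52 (since 6682 ≤ 6698 < 6943), so the first above is n = 53, value 6943.

6943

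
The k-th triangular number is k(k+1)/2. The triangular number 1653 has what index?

57

Set n(n+1)/2 = 1653, giving n² + n − 3306 = 0.
So n = (-1 + 115) / 2 = 114/2 = 57.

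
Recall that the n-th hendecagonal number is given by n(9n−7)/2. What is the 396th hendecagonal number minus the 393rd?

396·(9·396 − 7)/2 = 704286 and 393·(9·393 − 7)/2 = 693645.
Difference: 704286 − 693645 = 10641.

10641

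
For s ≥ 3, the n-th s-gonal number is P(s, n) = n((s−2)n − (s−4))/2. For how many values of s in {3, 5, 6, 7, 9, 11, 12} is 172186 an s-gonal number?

s = 3: P(3, 586) = 171991 and P(3, 587) = 172578; 172186 is not s-gonal.
s = 5: P(5, 338) = 171197 and P(5, 339) = 172212; 172186 is not s-gonal.
s = 6: P(6, 293) = 171405 and P(6, 294) = 172578; 172186 is not s-gonal.
s = 7: P(7, 262) = 171217 and P(7, 263) = 172528; 172186 is not s-gonal.
s = 9: P(9, 222) = 171939 and P(9, 223) = 173494; 172186 is not s-gonal.
s = 11: P(11, 196) = 172186. ✓
s = 12: P(12, 185) = 170385 and P(12, 186) = 172236; 172186 is not s-gonal.
Hits: s ∈ {11} → 1.

1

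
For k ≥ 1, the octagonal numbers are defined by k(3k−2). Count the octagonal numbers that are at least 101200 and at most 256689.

The n-th octagonal number is n(3n−2).
Smallest index with value ≥ 101200: n = 184 (giving 101200).
Largest index with value ≤ 256689: n = 292 (giving 255208).
Indices 184 through 292: 109 terms.

109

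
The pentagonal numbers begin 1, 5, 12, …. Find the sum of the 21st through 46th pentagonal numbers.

Σ i(3i−1)/2 = (3Σi² − Σi) / 2 over i = 21..46.
Σi = 1081 − 210 = 871 and Σi² = 33511 − 2870 = 30641.
(3·30641 − 1·871) / 2 = 91052/2 = 45526.

45526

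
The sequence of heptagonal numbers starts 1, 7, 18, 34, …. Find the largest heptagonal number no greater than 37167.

Solve n(5n−3)/2 ≤ 37167 for integer n.
n = 122 gives 37027 ≤ 37167, while n = 123 gives 37638 > 37167; so the answer is 37027.

37027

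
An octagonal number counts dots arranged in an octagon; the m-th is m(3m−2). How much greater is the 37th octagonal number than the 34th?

37·(3·37 − 2) = 4033 and 34·(3·34 − 2) = 3400.
Difference: 4033 − 3400 = 633.

633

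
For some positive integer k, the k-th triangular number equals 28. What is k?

7

Set n(n+1)/2 = 28, giving n² + n − 56 = 0.
The discriminant is 1 + 8·28 = 225, and √225 = 15.
So n = (-1 + 15) / 2 = 14/2 = 7.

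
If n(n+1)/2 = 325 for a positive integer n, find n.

25

Set n(n+1)/2 = 325, giving n² + n − 650 = 0.
So n = (-1 + 51) / 2 = 50/2 = 25.
Check: 25·26/2 = 325. ✓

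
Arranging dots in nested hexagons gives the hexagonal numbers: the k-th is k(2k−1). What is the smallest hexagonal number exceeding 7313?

Solve n(2n−1) > 7313 for integer n.
The largest n with value ≤ 7313 is 60 (since 7140 ≤ 7313 < 7381), so the first above is n = 61, value 7381.

7381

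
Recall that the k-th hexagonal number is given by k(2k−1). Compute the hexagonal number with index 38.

The 38th hexagonal number is n(2n−1) with n = 38.
38·(2·38 − 1) = 38·75 = 2850.

2850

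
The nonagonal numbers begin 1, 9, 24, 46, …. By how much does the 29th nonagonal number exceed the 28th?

197

Consecutive nonagonal numbers differ by 7n − 6: here 7·29 − 6 = 197.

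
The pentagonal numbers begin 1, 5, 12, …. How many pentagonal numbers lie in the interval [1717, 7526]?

The n-th pentagonal number is n(3n−1)/2.
Smallest index with value ≥ 1717: n = 34 (giving 1717).
Largest index with value ≤ 7526: n = 71 (giving 7526).
Indices 34 through 71: 38 terms.

38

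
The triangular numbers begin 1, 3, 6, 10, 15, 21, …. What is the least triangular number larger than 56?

66

Solve n(n+1)/2 > 56 for integer n.
The largest n with value ≤ 56 is 10 (since 55 ≤ 56 < 66), so the first above is n = 11, value 66.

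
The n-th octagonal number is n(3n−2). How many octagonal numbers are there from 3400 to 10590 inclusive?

26

The n-th octagonal number is n(3n−2).
Smallest index with value ≥ 3400: n = 34 (giving 3400).
Largest index with value ≤ 10590: n = 59 (giving 10325).
Indices 34 through 59: 26 terms.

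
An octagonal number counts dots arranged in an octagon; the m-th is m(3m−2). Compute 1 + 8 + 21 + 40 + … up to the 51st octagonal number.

Σ i(3i−2) = 3Σi² − 2Σi over i = 1..51.
Σi = 1326 and Σi² = 45526.
3·45526 − 2·1326 = 133926.

133926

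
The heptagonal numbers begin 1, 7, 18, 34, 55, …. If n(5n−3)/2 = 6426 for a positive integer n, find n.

51

Set n(5n−3)/2 = 6426, giving 5n² − 3n − 12852 = 0.
The discriminant is 9 + 40·6426 = 257049, and √257049 = 507.
So n = (3 + 507) / 10 = 510/10 = 51.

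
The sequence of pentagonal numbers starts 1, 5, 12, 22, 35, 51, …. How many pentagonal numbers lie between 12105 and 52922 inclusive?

The n-th pentagonal number is n(3n−1)/2.
Smallest index with value ≥ 12105: n = 90 (giving 12105).
Largest index with value ≤ 52922: n = 188 (giving 52922).
Indices 90 through 188: 99 terms.

99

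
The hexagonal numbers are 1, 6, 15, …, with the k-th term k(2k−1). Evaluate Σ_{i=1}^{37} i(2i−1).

34447

Σ i(2i−1) = 2Σi² − Σi over i = 1..37.
Σi = 703 and Σi² = 17575.
2·17575 − 1·703 = 34447.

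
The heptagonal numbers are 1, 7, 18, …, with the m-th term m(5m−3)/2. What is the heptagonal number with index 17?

The 17th heptagonal number is n(5n−3)/2 with n = 17.
17·(5·17 − 3)/2 = 17·82/2 = 17·41 = 697.

697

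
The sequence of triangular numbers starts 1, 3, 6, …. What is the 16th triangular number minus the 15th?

Consecutive triangular numbers differ by n: T_{16} − T_{15} = 16.

16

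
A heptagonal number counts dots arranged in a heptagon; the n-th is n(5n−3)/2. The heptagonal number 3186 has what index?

Set n(5n−3)/2 = 3186, giving 5n² − 3n − 6372 = 0.
So n = (3 + 357) / 10 = 360/10 = 36.

36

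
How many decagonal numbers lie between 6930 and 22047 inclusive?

The n-th decagonal number is n(4n−3).
Smallest index with value ≥ 6930: n = 42 (giving 6930).
Largest index with value ≤ 22047: n = 74 (giving 21682).
Indices 42 through 74: 33 terms.

33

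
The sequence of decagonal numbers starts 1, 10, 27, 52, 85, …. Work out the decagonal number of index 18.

18·(4·18 − 3) = 18·69 = 1242.

1242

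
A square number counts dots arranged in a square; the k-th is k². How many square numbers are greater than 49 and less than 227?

The n-th square number is n².
Smallest index with value > 49: n = 8 (giving 64).
Largest index with value < 227: n = 15 (giving 225).
Indices 8 through 15: 8 terms.

8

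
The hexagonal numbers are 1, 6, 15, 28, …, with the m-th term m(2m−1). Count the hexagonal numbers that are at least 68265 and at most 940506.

502

The n-th hexagonal number is n(2n−1).
Smallest index with value ≥ 68265: n = 185 (giving 68265).
Largest index with value ≤ 940506: n = 686 (giving 940506).
Indices 185 through 686: 502 terms.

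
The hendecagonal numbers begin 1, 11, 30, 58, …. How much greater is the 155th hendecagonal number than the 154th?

1387

Consecutive hendecagonal numbers differ by 9n − 8: here 9·155 − 8 = 1387.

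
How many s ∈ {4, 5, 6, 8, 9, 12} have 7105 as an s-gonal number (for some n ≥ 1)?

s = 4: P(4, 84) = 7056 and P(4, 85) = 7225; 7105 is not s-gonal.
s = 5: P(5, 68) = 6902 and P(5, 69) = 7107; 7105 is not s-gonal.
s = 6: P(6, 59) = 6903 and P(6, 60) = 7140; 7105 is not s-gonal.
s = 8: P(8, 49) = 7105. ✓
s = 9: P(9, 45) = 6975 and P(9, 46) = 7291; 7105 is not s-gonal.
s = 12: P(12, 38) = 7068 and P(12, 39) = 7449; 7105 is not s-gonal.
Hits: s ∈ {8} → 1.

1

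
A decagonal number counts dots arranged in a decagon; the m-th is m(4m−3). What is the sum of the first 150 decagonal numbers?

Σ i(4i−3) = 4Σi² − 3Σi over i = 1..150.
Σi = 11325 and Σi² = 1136275.
4·1136275 − 3·11325 = 4511125.

4511125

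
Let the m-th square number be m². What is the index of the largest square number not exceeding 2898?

53

Solve n² ≤ 2898 for integer n.
n = 53 gives 2809 ≤ 2898, while n = 54 gives 2916 > 2898; so the answer is index 53.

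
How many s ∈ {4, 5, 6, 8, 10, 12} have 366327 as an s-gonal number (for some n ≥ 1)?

s = 4: P(4, 605) = 366025 and P(4, 606) = 367236; 366327 is not s-gonal.
s = 5: P(5, 494) = 365807 and P(5, 495) = 367290; 366327 is not s-gonal.
s = 6: P(6, 428) = 365940 and P(6, 429) = 367653; 366327 is not s-gonal.
s = 8: P(8, 349) = 364705 and P(8, 350) = 366800; 366327 is not s-gonal.
s = 10: P(10, 303) = 366327. ✓
s = 12: P(12, 271) = 366121 and P(12, 272) = 368832; 366327 is not s-gonal.
Hits: s ∈ {10} → 1.

1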